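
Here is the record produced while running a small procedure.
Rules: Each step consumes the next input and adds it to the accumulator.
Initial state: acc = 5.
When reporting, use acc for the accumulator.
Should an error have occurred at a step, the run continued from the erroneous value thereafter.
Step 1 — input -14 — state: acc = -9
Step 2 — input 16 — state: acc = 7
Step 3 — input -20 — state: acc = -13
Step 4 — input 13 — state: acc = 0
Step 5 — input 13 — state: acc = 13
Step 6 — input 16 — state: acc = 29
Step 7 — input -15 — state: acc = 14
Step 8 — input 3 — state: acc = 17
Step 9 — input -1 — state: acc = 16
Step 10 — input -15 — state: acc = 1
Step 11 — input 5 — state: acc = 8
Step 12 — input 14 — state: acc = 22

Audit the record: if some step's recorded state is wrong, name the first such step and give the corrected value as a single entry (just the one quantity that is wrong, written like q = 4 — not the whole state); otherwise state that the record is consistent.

Recomputing the run from the initial state:
step 1: acc = -9
step 2: acc = 7
step 3: acc = -13
step 4: acc = 0
step 5: acc = 13
step 6: acc = 29
step 7: acc = 14
step 8: acc = 17
step 9: acc = 16
step 10: acc = 1
step 11: acc = 6
step 12: acc = 20
The first disagreement with the record is at step 11, where the value should be acc = 6.

step 11, acc = 6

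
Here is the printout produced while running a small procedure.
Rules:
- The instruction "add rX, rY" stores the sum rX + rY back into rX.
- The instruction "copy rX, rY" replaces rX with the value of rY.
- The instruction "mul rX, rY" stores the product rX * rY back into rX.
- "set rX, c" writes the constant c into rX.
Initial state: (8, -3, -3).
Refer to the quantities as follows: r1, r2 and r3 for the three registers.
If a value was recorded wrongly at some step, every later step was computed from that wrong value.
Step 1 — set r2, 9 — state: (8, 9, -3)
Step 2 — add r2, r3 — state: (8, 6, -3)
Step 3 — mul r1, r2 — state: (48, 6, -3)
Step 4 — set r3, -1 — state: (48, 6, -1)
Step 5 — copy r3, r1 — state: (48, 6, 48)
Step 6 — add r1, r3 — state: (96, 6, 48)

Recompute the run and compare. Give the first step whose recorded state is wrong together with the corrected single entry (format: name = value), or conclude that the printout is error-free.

no error

Step 1: r2 = 9 — agrees with the printout.
Step 2: r2 = 9 + -3 = 6 — same as recorded.
Step 3: r1 = 8 * 6 = 48 — consistent with the printout.
Step 4: r3 = -1 — same as recorded.
Step 5: r3 = 48 — consistent with the printout.
Step 6: r1 = 48 + 48 = 96 — checks out.
Nothing is out of place; the run is error-free.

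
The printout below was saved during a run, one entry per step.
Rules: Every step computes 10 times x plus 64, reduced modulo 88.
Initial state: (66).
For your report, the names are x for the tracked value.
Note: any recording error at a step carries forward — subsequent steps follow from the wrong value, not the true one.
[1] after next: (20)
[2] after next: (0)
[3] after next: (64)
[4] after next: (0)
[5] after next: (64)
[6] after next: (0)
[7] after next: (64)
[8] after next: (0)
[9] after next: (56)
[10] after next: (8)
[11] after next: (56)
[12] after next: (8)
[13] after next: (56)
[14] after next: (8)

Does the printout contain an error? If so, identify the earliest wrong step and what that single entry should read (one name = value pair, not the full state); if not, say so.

Step 1: x = (10*66 + 64) mod 88 = 20 — matches.
Step 2: x = (10*20 + 64) mod 88 = 0 — verified.
Step 3: x = (10*0 + 64) mod 88 = 64 — same as recorded.
Step 4: x = (10*64 + 64) mod 88 = 0 — verified.
Step 5: x = (10*0 + 64) mod 88 = 64 — same as recorded.
Step 6: x = (10*64 + 64) mod 88 = 0 — exactly as logged.
Step 7: x = (10*0 + 64) mod 88 = 64 — agrees with the printout.
Step 8: x = (10*64 + 64) mod 88 = 0 — same as recorded.
Step 9: x = (10*0 + 64) mod 88 = 64 — the printout has a different value.
First incorrect step: 9; the correct value is x = 64.

step 9, x = 64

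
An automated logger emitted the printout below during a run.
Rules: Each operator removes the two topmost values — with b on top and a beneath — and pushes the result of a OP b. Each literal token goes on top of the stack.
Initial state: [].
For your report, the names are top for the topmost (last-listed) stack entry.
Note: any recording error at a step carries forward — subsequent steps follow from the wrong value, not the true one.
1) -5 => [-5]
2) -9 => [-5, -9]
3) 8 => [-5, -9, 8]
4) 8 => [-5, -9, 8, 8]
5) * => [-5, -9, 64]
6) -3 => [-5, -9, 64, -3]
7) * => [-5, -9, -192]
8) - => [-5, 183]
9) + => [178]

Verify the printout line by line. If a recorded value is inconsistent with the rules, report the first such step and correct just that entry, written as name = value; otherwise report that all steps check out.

no error

Step 1: push -5: top = -5 — agrees with the printout.
Step 2: push -9: top = -9 — matches.
Step 3: push 8: top = 8 — consistent with the printout.
Step 4: push 8: top = 8 — consistent with the printout.
Step 5: 8 * 8 = 64 — confirmed correct.
Step 6: push -3: top = -3 — no discrepancy.
Step 7: 64 * -3 = -192 — matches.
Step 8: -9 - -192 = 183 — in agreement.
Step 9: -5 + 183 = 178 — agrees with the printout.
Nothing is out of place; the run is error-free.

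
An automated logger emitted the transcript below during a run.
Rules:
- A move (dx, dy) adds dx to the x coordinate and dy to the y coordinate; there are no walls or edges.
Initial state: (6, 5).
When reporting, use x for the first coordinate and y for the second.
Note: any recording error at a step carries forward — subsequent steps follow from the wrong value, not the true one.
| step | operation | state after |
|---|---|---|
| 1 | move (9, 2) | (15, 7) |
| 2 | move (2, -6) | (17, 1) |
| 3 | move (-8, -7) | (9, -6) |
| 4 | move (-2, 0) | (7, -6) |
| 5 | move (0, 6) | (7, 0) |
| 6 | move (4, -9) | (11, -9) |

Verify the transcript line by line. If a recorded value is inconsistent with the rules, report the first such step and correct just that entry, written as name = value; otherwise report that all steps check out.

step 1: x = 6 + (9) = 15, y = 5 + (2) = 7 -> checks out
step 2: x = 15 + (2) = 17, y = 7 + (-6) = 1 -> matches
step 3: x = 17 + (-8) = 9, y = 1 + (-7) = -6 -> checks out
step 4: x = 9 + (-2) = 7, y = -6 + (0) = -6 -> no discrepancy
step 5: x = 7 + (0) = 7, y = -6 + (6) = 0 -> checks out
step 6: x = 7 + (4) = 11, y = 0 + (-9) = -9 -> verified
All entries verified; no error found.

no error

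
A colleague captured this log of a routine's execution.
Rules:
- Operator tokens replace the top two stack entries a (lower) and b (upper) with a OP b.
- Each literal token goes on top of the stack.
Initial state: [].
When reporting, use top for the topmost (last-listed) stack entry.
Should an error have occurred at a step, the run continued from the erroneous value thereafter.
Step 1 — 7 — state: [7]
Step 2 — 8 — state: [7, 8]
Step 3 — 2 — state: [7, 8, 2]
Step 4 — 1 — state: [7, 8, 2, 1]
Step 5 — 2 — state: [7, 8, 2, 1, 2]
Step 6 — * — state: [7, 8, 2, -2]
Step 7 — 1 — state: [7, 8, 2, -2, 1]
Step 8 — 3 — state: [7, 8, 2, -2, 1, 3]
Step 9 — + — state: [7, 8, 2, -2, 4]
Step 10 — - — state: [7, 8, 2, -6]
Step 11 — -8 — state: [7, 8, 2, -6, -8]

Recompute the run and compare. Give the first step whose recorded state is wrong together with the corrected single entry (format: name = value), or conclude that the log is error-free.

1. push 7: top = 7 (exactly as logged)
2. push 8: top = 8 (confirmed correct)
3. push 2: top = 2 (consistent with the log)
4. push 1: top = 1 (confirmed correct)
5. push 2: top = 2 (exactly as logged)
6. 1 * 2 = 2 (a discrepancy with the log)
First incorrect step: 6; the correct value is top = 2.

step 6, top = 2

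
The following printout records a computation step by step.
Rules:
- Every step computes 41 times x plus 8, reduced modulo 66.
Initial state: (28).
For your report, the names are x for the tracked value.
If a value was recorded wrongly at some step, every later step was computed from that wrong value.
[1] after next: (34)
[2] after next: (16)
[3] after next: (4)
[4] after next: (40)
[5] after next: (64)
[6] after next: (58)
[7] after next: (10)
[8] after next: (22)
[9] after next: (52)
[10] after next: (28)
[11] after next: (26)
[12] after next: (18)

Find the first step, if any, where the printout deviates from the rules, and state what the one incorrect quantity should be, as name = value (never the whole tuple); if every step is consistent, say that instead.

step 11, x = 34

Recomputing the run from the initial state:
step 1: x = 34
step 2: x = 16
step 3: x = 4
step 4: x = 40
step 5: x = 64
step 6: x = 58
step 7: x = 10
step 8: x = 22
step 9: x = 52
step 10: x = 28
step 11: x = 34
step 12: x = 16
The first disagreement with the printout is at step 11, where the value should be x = 34.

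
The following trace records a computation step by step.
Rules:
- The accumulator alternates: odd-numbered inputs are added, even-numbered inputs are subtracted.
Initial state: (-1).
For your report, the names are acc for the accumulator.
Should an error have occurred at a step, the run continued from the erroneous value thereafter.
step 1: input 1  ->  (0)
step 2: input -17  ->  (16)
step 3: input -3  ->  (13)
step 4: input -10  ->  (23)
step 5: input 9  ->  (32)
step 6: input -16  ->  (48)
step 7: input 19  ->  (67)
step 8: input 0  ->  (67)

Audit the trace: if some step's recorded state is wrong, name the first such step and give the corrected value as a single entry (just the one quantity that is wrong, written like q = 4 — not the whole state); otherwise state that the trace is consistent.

step 2, acc = 17

step 1: acc = -1 + 1 = 0 -> verified
step 2: acc = 0 - -17 = 17 -> the trace disagrees here
Step 2 is the first one off; corrected, acc = 17.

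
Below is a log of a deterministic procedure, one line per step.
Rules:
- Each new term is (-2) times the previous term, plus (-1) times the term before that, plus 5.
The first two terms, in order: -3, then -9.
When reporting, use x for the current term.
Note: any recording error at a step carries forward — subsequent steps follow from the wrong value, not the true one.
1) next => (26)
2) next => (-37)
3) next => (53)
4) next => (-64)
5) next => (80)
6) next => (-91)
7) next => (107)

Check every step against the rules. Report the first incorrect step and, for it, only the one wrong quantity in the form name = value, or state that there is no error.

Recomputing the run from the initial state:
step 1: x = 26
step 2: x = -38
step 3: x = 55
step 4: x = -67
step 5: x = 84
step 6: x = -96
step 7: x = 113
The first disagreement with the log is at step 2, where the value should be x = -38.

step 2, x = -38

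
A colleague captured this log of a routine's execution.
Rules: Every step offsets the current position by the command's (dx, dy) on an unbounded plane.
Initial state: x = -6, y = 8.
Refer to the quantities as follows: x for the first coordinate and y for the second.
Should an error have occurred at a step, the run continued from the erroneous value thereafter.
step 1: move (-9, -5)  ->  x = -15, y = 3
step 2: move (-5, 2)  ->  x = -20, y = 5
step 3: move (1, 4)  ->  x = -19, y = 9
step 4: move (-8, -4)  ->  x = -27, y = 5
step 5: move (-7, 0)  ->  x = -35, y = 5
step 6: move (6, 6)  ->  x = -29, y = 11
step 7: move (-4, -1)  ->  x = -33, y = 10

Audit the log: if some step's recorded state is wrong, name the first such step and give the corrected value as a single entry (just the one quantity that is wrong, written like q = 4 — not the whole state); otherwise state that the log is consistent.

1. x = -6 + (-9) = -15, y = 8 + (-5) = 3 (in agreement)
2. x = -15 + (-5) = -20, y = 3 + (2) = 5 (confirmed correct)
3. x = -20 + (1) = -19, y = 5 + (4) = 9 (no discrepancy)
4. x = -19 + (-8) = -27, y = 9 + (-4) = 5 (in agreement)
5. x = -27 + (-7) = -34, y = 5 + (0) = 5 (a discrepancy with the log)
So the first discrepancy is step 5, where the right value is x = -34.

step 5, x = -34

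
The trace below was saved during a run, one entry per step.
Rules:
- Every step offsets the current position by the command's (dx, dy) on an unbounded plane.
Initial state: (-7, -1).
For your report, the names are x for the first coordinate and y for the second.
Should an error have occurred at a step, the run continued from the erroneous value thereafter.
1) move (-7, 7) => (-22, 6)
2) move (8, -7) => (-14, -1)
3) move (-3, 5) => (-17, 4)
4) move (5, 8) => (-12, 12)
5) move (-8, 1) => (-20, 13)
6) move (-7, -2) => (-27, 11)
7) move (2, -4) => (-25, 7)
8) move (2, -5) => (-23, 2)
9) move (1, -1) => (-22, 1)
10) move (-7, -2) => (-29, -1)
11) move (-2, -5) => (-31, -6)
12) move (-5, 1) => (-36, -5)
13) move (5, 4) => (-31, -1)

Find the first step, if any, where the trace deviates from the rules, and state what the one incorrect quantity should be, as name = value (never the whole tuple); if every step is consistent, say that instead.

step 1: x = -7 + (-7) = -14, y = -1 + (7) = 6 -> not what was recorded
The earliest wrong entry is at step 1: it should read x = -14.

step 1, x = -14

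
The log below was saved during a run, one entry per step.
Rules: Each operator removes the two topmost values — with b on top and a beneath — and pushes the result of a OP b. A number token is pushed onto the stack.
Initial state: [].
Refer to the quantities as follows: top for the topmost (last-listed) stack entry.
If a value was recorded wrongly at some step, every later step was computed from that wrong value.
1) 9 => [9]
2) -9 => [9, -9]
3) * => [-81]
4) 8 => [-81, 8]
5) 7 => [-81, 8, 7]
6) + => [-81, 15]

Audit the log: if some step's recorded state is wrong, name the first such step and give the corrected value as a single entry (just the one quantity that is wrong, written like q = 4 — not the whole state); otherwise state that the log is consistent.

no error

Recomputing the run from the initial state:
step 1: [9]
step 2: [9, -9]
step 3: [-81]
step 4: [-81, 8]
step 5: [-81, 8, 7]
step 6: [-81, 15]
This matches the log at every step.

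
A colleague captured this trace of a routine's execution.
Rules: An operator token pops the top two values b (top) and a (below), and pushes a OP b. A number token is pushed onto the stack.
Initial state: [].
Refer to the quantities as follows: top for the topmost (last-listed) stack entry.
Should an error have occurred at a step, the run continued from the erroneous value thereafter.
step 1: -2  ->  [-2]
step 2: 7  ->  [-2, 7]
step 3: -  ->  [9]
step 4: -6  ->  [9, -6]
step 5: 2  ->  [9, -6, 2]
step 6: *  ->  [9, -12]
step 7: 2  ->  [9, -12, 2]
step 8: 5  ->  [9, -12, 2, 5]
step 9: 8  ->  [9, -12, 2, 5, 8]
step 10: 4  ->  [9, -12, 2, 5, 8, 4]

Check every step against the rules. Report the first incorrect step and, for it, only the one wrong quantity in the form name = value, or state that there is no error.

step 3, top = -9

Step 1: push -2: top = -2 — in agreement.
Step 2: push 7: top = 7 — same as recorded.
Step 3: -2 - 7 = -9 — first mismatch against the trace.
First incorrect step: 3; the correct value is top = -9.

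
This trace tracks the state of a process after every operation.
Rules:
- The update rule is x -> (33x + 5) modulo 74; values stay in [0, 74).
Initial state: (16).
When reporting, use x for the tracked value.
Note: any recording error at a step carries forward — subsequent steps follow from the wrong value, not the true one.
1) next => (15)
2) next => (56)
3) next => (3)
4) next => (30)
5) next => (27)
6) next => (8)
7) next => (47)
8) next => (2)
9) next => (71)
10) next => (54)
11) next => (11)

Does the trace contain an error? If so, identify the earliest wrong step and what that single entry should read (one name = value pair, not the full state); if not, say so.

step 5, x = 33

Recomputing the run from the initial state:
step 1: x = 15
step 2: x = 56
step 3: x = 3
step 4: x = 30
step 5: x = 33
step 6: x = 58
step 7: x = 69
step 8: x = 62
step 9: x = 53
step 10: x = 52
step 11: x = 19
The first disagreement with the trace is at step 5, where the value should be x = 33.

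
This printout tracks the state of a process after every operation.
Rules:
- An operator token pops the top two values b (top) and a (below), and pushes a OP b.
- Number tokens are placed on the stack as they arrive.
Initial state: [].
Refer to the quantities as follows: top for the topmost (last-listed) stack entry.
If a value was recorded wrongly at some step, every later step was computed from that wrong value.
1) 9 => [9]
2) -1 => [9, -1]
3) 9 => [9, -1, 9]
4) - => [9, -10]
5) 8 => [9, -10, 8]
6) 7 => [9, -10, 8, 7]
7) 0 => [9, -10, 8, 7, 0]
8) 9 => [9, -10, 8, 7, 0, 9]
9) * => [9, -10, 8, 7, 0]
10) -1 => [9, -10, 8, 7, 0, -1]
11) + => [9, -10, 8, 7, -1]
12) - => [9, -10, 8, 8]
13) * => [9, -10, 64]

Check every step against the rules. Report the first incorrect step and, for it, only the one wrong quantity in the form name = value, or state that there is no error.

no error

1. push 9: top = 9 (consistent with the printout)
2. push -1: top = -1 (confirmed correct)
3. push 9: top = 9 (exactly as logged)
4. -1 - 9 = -10 (in agreement)
5. push 8: top = 8 (exactly as logged)
6. push 7: top = 7 (no discrepancy)
7. push 0: top = 0 (exactly as logged)
8. push 9: top = 9 (checks out)
9. 0 * 9 = 0 (matches)
10. push -1: top = -1 (checks out)
11. 0 + -1 = -1 (in agreement)
12. 7 - -1 = 8 (verified)
13. 8 * 8 = 64 (verified)
Every step is consistent.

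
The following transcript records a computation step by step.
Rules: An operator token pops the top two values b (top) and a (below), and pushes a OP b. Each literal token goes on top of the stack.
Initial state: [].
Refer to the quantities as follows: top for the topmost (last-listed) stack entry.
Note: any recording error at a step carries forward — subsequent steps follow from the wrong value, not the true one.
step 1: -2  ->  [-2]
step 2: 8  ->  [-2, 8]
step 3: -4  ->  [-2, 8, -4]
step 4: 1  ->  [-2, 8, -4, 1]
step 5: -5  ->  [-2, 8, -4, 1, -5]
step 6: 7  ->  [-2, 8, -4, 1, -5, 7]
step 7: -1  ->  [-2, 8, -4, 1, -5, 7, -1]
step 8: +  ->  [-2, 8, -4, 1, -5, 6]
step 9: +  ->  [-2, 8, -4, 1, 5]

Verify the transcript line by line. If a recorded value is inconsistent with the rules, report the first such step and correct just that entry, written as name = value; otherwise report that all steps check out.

Recomputing the run from the initial state:
step 1: [-2]
step 2: [-2, 8]
step 3: [-2, 8, -4]
step 4: [-2, 8, -4, 1]
step 5: [-2, 8, -4, 1, -5]
step 6: [-2, 8, -4, 1, -5, 7]
step 7: [-2, 8, -4, 1, -5, 7, -1]
step 8: [-2, 8, -4, 1, -5, 6]
step 9: [-2, 8, -4, 1, 1]
The first disagreement with the transcript is at step 9, where the value should be top = 1.

step 9, top = 1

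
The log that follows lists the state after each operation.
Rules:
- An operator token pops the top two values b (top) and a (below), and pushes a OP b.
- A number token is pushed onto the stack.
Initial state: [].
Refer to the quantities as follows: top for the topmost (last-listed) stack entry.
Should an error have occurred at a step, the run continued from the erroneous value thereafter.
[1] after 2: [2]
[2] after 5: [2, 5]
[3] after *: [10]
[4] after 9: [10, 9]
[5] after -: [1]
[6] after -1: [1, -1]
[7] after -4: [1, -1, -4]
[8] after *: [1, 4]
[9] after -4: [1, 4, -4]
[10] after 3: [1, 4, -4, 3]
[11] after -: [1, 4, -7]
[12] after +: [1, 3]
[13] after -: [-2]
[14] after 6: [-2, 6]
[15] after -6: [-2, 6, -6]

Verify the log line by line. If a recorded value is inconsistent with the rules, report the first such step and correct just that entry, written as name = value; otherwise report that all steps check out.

step 12, top = -3

1. push 2: top = 2 (checks out)
2. push 5: top = 5 (matches)
3. 2 * 5 = 10 (matches)
4. push 9: top = 9 (same as recorded)
5. 10 - 9 = 1 (same as recorded)
6. push -1: top = -1 (confirmed correct)
7. push -4: top = -4 (same as recorded)
8. -1 * -4 = 4 (checks out)
9. push -4: top = -4 (matches)
10. push 3: top = 3 (checks out)
11. -4 - 3 = -7 (agrees with the log)
12. 4 + -7 = -3 (the recorded entry deviates here)
So the first discrepancy is step 12, where the right value is top = -3.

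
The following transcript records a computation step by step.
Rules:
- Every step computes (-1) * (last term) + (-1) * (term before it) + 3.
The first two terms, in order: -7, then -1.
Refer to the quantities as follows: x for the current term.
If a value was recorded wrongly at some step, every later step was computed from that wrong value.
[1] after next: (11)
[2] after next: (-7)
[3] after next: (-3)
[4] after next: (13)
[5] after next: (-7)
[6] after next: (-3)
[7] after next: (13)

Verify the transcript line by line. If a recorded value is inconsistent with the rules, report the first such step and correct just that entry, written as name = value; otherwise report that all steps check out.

step 3, x = -1

Step 1: x = -1*(-1) + (-1)*(-7) + (3) = 11 — matches.
Step 2: x = -1*(11) + (-1)*(-1) + (3) = -7 — matches.
Step 3: x = -1*(-7) + (-1)*(11) + (3) = -1 — not what was recorded.
Conclusion: step 3 carries the first error; the entry should be x = -1.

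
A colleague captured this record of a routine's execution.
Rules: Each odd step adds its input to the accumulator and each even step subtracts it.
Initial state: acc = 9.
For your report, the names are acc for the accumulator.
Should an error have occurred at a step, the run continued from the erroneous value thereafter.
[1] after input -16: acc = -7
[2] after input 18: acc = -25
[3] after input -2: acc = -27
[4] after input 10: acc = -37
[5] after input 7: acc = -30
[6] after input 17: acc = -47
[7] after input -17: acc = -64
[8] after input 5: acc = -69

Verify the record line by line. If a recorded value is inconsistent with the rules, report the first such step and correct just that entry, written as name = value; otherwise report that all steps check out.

Recomputing the run from the initial state:
step 1: acc = -7
step 2: acc = -25
step 3: acc = -27
step 4: acc = -37
step 5: acc = -30
step 6: acc = -47
step 7: acc = -64
step 8: acc = -69
This matches the record at every step.

no error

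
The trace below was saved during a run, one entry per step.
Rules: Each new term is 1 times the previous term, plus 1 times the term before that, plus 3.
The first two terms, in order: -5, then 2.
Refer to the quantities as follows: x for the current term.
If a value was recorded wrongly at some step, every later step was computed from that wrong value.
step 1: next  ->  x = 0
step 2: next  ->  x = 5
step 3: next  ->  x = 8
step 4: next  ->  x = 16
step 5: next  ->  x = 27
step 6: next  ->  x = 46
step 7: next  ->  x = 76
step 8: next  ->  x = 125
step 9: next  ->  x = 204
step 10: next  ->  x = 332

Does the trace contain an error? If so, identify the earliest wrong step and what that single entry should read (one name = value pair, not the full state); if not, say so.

no error

Step 1: x = 1*(2) + (1)*(-5) + (3) = 0 — confirmed correct.
Step 2: x = 1*(0) + (1)*(2) + (3) = 5 — in agreement.
Step 3: x = 1*(5) + (1)*(0) + (3) = 8 — matches.
Step 4: x = 1*(8) + (1)*(5) + (3) = 16 — same as recorded.
Step 5: x = 1*(16) + (1)*(8) + (3) = 27 — agrees with the trace.
Step 6: x = 1*(27) + (1)*(16) + (3) = 46 — in agreement.
Step 7: x = 1*(46) + (1)*(27) + (3) = 76 — checks out.
Step 8: x = 1*(76) + (1)*(46) + (3) = 125 — confirmed correct.
Step 9: x = 1*(125) + (1)*(76) + (3) = 204 — confirmed correct.
Step 10: x = 1*(204) + (1)*(125) + (3) = 332 — verified.
Each recorded entry agrees with the recomputation.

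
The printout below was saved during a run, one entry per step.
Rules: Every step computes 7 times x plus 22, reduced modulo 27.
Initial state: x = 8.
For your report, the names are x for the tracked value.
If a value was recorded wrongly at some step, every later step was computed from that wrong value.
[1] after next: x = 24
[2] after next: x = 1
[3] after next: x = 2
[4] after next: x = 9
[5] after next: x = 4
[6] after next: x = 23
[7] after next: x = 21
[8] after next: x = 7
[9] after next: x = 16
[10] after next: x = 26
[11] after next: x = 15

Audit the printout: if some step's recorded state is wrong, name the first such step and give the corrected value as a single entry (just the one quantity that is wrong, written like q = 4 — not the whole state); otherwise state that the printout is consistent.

step 9, x = 17

1. x = (7*8 + 22) mod 27 = 24 (in agreement)
2. x = (7*24 + 22) mod 27 = 1 (same as recorded)
3. x = (7*1 + 22) mod 27 = 2 (agrees with the printout)
4. x = (7*2 + 22) mod 27 = 9 (no discrepancy)
5. x = (7*9 + 22) mod 27 = 4 (checks out)
6. x = (7*4 + 22) mod 27 = 23 (in agreement)
7. x = (7*23 + 22) mod 27 = 21 (in agreement)
8. x = (7*21 + 22) mod 27 = 7 (confirmed correct)
9. x = (7*7 + 22) mod 27 = 17 (the entry is off here)
First deviation found at step 9; the corrected entry is x = 17.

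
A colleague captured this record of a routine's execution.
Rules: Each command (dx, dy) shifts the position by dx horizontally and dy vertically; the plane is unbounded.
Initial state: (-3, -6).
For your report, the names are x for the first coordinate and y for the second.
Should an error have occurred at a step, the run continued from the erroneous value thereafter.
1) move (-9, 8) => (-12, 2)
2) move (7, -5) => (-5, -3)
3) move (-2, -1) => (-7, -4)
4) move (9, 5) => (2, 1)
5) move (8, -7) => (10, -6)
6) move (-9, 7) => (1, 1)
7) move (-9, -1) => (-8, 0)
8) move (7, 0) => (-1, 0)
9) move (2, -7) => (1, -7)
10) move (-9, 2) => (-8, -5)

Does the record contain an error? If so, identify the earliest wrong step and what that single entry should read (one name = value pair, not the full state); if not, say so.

1. x = -3 + (-9) = -12, y = -6 + (8) = 2 (exactly as logged)
2. x = -12 + (7) = -5, y = 2 + (-5) = -3 (same as recorded)
3. x = -5 + (-2) = -7, y = -3 + (-1) = -4 (agrees with the record)
4. x = -7 + (9) = 2, y = -4 + (5) = 1 (confirmed correct)
5. x = 2 + (8) = 10, y = 1 + (-7) = -6 (agrees with the record)
6. x = 10 + (-9) = 1, y = -6 + (7) = 1 (agrees with the record)
7. x = 1 + (-9) = -8, y = 1 + (-1) = 0 (consistent with the record)
8. x = -8 + (7) = -1, y = 0 + (0) = 0 (same as recorded)
9. x = -1 + (2) = 1, y = 0 + (-7) = -7 (agrees with the record)
10. x = 1 + (-9) = -8, y = -7 + (2) = -5 (matches)
Nothing is out of place; the run is error-free.

no error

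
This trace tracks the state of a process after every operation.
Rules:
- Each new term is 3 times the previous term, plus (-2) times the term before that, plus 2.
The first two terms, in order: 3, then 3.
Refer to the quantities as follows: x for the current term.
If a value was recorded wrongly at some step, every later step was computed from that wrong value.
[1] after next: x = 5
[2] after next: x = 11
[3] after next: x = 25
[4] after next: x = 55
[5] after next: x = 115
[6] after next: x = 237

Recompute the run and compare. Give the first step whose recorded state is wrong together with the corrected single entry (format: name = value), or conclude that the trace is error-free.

1. x = 3*(3) + (-2)*(3) + (2) = 5 (agrees with the trace)
2. x = 3*(5) + (-2)*(3) + (2) = 11 (agrees with the trace)
3. x = 3*(11) + (-2)*(5) + (2) = 25 (no discrepancy)
4. x = 3*(25) + (-2)*(11) + (2) = 55 (no discrepancy)
5. x = 3*(55) + (-2)*(25) + (2) = 117 (the trace disagrees here)
First incorrect step: 5; the correct value is x = 117.

step 5, x = 117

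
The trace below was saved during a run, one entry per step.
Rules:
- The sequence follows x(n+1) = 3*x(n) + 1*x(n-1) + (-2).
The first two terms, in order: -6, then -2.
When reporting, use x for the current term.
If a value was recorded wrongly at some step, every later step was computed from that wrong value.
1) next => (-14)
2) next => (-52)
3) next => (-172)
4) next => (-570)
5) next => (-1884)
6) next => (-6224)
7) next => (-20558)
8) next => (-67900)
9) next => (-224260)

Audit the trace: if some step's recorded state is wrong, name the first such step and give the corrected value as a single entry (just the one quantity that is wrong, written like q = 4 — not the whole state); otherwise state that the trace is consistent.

step 1: x = 3*(-2) + (1)*(-6) + (-2) = -14 -> in agreement
step 2: x = 3*(-14) + (1)*(-2) + (-2) = -46 -> first mismatch against the trace
First deviation found at step 2; the corrected entry is x = -46.

step 2, x = -46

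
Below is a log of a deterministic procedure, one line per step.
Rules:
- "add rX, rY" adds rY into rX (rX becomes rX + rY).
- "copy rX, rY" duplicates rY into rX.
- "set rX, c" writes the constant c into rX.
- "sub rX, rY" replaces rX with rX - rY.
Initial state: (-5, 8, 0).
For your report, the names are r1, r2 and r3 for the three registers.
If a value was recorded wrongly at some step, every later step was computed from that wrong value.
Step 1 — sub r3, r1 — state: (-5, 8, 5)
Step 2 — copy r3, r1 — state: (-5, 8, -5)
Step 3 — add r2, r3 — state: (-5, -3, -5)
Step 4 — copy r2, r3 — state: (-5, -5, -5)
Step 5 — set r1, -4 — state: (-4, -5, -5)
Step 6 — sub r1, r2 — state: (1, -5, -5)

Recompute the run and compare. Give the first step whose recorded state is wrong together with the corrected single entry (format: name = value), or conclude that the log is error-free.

step 3, r2 = 3

1. r3 = 0 - -5 = 5 (verified)
2. r3 = -5 (same as recorded)
3. r2 = 8 + -5 = 3 (the recorded entry deviates here)
That makes step 3 the first incorrect line — r2 = 3 is what it should show.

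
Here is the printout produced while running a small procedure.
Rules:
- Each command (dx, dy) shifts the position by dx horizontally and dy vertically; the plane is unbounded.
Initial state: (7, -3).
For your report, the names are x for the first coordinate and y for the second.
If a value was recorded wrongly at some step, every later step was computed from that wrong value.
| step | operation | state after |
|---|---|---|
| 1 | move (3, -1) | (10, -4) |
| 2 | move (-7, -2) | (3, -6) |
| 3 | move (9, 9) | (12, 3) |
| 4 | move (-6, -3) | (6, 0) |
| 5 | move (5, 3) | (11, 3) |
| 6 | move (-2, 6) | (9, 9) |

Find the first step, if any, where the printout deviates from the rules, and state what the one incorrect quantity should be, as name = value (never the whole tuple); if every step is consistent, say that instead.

no error

Recomputing the run from the initial state:
step 1: x = 10, y = -4
step 2: x = 3, y = -6
step 3: x = 12, y = 3
step 4: x = 6, y = 0
step 5: x = 11, y = 3
step 6: x = 9, y = 9
This matches the printout at every step.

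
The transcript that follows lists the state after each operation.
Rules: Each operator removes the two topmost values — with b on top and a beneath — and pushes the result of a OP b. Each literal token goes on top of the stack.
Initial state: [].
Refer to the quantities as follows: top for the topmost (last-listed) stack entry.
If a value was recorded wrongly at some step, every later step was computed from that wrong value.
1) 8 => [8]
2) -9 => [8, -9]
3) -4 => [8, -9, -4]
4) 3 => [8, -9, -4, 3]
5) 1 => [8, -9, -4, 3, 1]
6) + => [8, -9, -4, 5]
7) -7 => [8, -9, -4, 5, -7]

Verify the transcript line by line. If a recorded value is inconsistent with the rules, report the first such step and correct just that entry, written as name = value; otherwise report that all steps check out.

1. push 8: top = 8 (no discrepancy)
2. push -9: top = -9 (agrees with the transcript)
3. push -4: top = -4 (exactly as logged)
4. push 3: top = 3 (no discrepancy)
5. push 1: top = 1 (in agreement)
6. 3 + 1 = 4 (a discrepancy with the transcript)
First incorrect step: 6; the correct value is top = 4.

step 6, top = 4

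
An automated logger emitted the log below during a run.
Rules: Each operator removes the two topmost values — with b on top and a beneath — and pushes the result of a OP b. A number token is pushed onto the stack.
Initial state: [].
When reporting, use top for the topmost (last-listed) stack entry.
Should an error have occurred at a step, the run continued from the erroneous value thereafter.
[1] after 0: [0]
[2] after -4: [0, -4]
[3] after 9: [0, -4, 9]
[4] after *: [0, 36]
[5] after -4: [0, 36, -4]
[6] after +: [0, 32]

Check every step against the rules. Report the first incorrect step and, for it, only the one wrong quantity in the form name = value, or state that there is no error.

Step 1: push 0: top = 0 — matches.
Step 2: push -4: top = -4 — matches.
Step 3: push 9: top = 9 — in agreement.
Step 4: -4 * 9 = -36 — first mismatch against the log.
The audit stops at step 4: the recorded entry is wrong and should be top = -36.

step 4, top = -36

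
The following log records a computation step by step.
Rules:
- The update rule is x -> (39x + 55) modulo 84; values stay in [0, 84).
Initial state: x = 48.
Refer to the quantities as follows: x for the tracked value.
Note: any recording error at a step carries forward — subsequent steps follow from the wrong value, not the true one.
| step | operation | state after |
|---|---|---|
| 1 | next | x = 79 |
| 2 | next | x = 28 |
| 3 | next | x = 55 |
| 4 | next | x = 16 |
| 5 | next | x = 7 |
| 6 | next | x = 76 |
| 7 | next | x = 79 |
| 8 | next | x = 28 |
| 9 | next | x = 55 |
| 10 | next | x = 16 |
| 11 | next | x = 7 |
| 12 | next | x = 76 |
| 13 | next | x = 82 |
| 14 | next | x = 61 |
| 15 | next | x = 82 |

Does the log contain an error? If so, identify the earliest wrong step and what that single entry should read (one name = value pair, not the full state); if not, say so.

step 13, x = 79

1. x = (39*48 + 55) mod 84 = 79 (confirmed correct)
2. x = (39*79 + 55) mod 84 = 28 (same as recorded)
3. x = (39*28 + 55) mod 84 = 55 (matches)
4. x = (39*55 + 55) mod 84 = 16 (checks out)
5. x = (39*16 + 55) mod 84 = 7 (same as recorded)
6. x = (39*7 + 55) mod 84 = 76 (confirmed correct)
7. x = (39*76 + 55) mod 84 = 79 (matches)
8. x = (39*79 + 55) mod 84 = 28 (consistent with the log)
9. x = (39*28 + 55) mod 84 = 55 (verified)
10. x = (39*55 + 55) mod 84 = 16 (same as recorded)
11. x = (39*16 + 55) mod 84 = 7 (checks out)
12. x = (39*7 + 55) mod 84 = 76 (in agreement)
13. x = (39*76 + 55) mod 84 = 79 (the entry is off here)
That makes step 13 the first incorrect line — x = 79 is what it should show.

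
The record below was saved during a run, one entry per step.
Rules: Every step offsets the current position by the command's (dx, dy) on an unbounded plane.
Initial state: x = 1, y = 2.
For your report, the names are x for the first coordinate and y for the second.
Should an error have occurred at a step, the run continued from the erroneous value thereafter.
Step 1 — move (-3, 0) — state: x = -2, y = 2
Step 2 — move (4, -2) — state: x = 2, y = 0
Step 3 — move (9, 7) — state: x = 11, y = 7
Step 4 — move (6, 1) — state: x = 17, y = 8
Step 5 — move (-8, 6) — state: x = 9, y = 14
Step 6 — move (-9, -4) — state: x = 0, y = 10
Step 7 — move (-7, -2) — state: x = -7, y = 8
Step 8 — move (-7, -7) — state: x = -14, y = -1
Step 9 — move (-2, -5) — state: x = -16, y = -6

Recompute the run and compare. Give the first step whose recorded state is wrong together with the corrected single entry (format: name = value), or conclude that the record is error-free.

step 8, y = 1

Recomputing the run from the initial state:
step 1: x = -2, y = 2
step 2: x = 2, y = 0
step 3: x = 11, y = 7
step 4: x = 17, y = 8
step 5: x = 9, y = 14
step 6: x = 0, y = 10
step 7: x = -7, y = 8
step 8: x = -14, y = 1
step 9: x = -16, y = -4
The first disagreement with the record is at step 8, where the value should be y = 1.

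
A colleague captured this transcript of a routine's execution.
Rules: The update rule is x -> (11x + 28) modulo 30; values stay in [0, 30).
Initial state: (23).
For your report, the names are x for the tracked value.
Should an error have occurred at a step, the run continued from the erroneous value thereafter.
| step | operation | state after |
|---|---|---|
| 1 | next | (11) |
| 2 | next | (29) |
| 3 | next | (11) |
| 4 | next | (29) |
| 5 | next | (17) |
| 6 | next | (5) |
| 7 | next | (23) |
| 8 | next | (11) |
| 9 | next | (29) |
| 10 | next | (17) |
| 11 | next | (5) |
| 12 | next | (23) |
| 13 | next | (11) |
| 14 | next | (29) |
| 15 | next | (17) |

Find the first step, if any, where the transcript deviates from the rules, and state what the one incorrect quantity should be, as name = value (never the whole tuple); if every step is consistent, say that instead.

Recomputing the run from the initial state:
step 1: x = 11
step 2: x = 29
step 3: x = 17
step 4: x = 5
step 5: x = 23
step 6: x = 11
step 7: x = 29
step 8: x = 17
step 9: x = 5
step 10: x = 23
step 11: x = 11
step 12: x = 29
step 13: x = 17
step 14: x = 5
step 15: x = 23
The first disagreement with the transcript is at step 3, where the value should be x = 17.

step 3, x = 17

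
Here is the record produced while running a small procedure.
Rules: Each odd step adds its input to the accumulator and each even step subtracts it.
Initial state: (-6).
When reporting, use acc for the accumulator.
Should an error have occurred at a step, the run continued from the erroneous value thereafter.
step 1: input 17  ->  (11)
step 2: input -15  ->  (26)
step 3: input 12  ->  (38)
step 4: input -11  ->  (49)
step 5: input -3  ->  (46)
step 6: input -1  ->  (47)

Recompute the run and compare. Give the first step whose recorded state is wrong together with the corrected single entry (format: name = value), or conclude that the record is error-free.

1. acc = -6 + 17 = 11 (in agreement)
2. acc = 11 - -15 = 26 (agrees with the record)
3. acc = 26 + 12 = 38 (matches)
4. acc = 38 - -11 = 49 (matches)
5. acc = 49 + -3 = 46 (no discrepancy)
6. acc = 46 - -1 = 47 (consistent with the record)
The recomputation confirms every line.

no error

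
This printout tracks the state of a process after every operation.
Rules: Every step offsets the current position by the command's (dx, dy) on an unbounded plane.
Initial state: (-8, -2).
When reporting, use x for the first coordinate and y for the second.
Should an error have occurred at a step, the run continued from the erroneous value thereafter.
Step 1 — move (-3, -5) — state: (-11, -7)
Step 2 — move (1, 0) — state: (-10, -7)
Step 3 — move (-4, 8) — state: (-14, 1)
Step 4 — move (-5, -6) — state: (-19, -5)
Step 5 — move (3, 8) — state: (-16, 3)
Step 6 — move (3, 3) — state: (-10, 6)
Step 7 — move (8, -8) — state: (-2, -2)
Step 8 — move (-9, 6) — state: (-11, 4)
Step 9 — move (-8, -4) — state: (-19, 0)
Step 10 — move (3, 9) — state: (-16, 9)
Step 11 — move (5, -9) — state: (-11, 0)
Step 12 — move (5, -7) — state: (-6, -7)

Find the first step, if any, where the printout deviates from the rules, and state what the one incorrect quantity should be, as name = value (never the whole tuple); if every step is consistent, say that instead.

Recomputing the run from the initial state:
step 1: x = -11, y = -7
step 2: x = -10, y = -7
step 3: x = -14, y = 1
step 4: x = -19, y = -5
step 5: x = -16, y = 3
step 6: x = -13, y = 6
step 7: x = -5, y = -2
step 8: x = -14, y = 4
step 9: x = -22, y = 0
step 10: x = -19, y = 9
step 11: x = -14, y = 0
step 12: x = -9, y = -7
The first disagreement with the printout is at step 6, where the value should be x = -13.

step 6, x = -13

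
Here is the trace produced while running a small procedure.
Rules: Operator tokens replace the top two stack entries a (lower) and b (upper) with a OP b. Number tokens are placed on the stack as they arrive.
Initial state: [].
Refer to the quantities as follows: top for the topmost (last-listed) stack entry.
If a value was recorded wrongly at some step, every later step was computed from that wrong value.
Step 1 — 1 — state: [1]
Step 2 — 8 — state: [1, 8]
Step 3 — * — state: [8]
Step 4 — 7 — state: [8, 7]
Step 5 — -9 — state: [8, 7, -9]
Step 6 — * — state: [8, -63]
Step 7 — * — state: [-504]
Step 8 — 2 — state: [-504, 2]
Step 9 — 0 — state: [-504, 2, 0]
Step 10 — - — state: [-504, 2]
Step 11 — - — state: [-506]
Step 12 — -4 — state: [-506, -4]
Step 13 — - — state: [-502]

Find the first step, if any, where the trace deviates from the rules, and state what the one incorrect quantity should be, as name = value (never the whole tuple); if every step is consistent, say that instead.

no error

Step 1: push 1: top = 1 — verified.
Step 2: push 8: top = 8 — consistent with the trace.
Step 3: 1 * 8 = 8 — exactly as logged.
Step 4: push 7: top = 7 — exactly as logged.
Step 5: push -9: top = -9 — consistent with the trace.
Step 6: 7 * -9 = -63 — same as recorded.
Step 7: 8 * -63 = -504 — in agreement.
Step 8: push 2: top = 2 — agrees with the trace.
Step 9: push 0: top = 0 — exactly as logged.
Step 10: 2 - 0 = 2 — checks out.
Step 11: -504 - 2 = -506 — agrees with the trace.
Step 12: push -4: top = -4 — verified.
Step 13: -506 - -4 = -502 — verified.
Every step is consistent.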